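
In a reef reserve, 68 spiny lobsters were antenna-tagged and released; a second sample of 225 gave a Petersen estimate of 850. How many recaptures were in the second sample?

From N = M·C/R: R = M·C / N = 68·225 / 850 = 15300 / 850 = 18.

R = 18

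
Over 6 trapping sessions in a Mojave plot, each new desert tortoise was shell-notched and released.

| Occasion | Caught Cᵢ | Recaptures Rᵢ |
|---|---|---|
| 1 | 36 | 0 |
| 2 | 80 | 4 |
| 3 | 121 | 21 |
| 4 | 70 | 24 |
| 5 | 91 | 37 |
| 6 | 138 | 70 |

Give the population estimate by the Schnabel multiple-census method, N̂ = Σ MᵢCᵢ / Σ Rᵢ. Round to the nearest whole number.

N ≈ 627

Marked at large before each occasion: Mᵢ = Σⱼ<ᵢ (Cⱼ − Rⱼ) → M1=0, M2=36, M3=112, M4=212, M5=258, M6=312
Σ MᵢCᵢ = 0·36 + 36·80 + 112·121 + 212·70 + 258·91 + 312·138 = 0 + 2880 + 13552 + 14840 + 23478 + 43056 = 97806
Σ Rᵢ = 0 + 4 + 21 + 24 + 37 + 70 = 156
N̂ = 97806 / 156 ≈ 627.0 → 627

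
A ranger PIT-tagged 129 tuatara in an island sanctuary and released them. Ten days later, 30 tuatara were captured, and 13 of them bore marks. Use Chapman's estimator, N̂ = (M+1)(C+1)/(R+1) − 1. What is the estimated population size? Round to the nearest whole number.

N̂ = (129+1)(30+1)/(13+1) − 1 = 130·31/14 − 1
= 4030/14 − 1 ≈ 287.9 − 1 ≈ 286.9 → 287

N ≈ 287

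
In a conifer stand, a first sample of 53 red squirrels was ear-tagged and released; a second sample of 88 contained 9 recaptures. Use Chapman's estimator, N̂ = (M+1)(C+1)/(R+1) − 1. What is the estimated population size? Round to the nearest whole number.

N ≈ 480

N̂ = (53+1)(88+1)/(9+1) − 1 = 54·89/10 − 1
= 4806/10 − 1 ≈ 480.6 − 1 ≈ 479.6 → 480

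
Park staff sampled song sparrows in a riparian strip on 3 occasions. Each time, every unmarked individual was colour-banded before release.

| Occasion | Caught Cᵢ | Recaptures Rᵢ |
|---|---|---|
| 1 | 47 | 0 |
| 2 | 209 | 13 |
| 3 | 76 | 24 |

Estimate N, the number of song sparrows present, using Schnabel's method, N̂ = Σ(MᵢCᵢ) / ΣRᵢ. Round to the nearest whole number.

N ≈ 765

Marked at large before each occasion: Mᵢ = Σⱼ<ᵢ (Cⱼ − Rⱼ) → M1=0, M2=47, M3=243
Σ MᵢCᵢ = 0·47 + 47·209 + 243·76 = 0 + 9823 + 18468 = 28291
Σ Rᵢ = 0 + 13 + 24 = 37
N̂ = 28291 / 37 ≈ 764.6 → 765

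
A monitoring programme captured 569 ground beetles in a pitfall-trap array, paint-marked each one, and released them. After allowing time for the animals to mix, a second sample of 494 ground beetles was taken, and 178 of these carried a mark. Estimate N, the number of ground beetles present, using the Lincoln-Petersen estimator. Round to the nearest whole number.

N ≈ 1579

Lincoln-Petersen assumes M/N = R/C, so N = M·C / R.
N = (569 × 494) / 178 = 281086 / 178 ≈ 1579.1 → 1579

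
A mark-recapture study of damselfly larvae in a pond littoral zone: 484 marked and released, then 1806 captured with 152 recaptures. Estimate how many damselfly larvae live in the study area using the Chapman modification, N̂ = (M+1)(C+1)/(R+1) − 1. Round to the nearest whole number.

N ≈ 5727

N̂ = (484+1)(1806+1)/(152+1) − 1 = 485·1807/153 − 1
= 876395/153 − 1 ≈ 5728.1 − 1 ≈ 5727.1 → 5727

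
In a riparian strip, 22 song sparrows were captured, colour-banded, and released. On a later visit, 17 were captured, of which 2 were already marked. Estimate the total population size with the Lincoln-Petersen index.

N = 187

Lincoln-Petersen assumes M/N = R/C, so N = M·C / R.
N = (22 × 17) / 2 = 374 / 2 = 187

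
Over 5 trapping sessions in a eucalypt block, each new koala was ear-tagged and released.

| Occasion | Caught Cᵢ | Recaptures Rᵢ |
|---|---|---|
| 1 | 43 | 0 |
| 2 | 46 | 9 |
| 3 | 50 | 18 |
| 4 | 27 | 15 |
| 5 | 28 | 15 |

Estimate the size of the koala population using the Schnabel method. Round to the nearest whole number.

N ≈ 219

Marked at large before each occasion: Mᵢ = Σⱼ<ᵢ (Cⱼ − Rⱼ) → M1=0, M2=43, M3=80, M4=112, M5=124
Σ MᵢCᵢ = 0·43 + 43·46 + 80·50 + 112·27 + 124·28 = 0 + 1978 + 4000 + 3024 + 3472 = 12474
Σ Rᵢ = 0 + 9 + 18 + 15 + 15 = 57
N̂ = 12474 / 57 ≈ 218.8 → 219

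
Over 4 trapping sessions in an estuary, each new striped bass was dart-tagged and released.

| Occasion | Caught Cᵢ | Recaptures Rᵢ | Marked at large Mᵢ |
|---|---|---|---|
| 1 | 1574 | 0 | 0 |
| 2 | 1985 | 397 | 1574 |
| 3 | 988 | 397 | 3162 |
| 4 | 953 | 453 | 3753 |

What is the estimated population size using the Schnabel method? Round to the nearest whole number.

Σ MᵢCᵢ = 0·1574 + 1574·1985 + 3162·988 + 3753·953 = 0 + 3124390 + 3124056 + 3576609 = 9825055
Σ Rᵢ = 0 + 397 + 397 + 453 = 1247
N̂ = 9825055 / 1247 ≈ 7879.0 → 7879

N ≈ 7879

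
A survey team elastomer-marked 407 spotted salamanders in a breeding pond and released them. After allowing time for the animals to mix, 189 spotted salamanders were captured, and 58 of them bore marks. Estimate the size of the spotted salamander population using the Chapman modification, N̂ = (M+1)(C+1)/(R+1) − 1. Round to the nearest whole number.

N ≈ 1313

N̂ = (407+1)(189+1)/(58+1) − 1 = 408·190/59 − 1
= 77520/59 − 1 ≈ 1313.9 − 1 ≈ 1312.9 → 1313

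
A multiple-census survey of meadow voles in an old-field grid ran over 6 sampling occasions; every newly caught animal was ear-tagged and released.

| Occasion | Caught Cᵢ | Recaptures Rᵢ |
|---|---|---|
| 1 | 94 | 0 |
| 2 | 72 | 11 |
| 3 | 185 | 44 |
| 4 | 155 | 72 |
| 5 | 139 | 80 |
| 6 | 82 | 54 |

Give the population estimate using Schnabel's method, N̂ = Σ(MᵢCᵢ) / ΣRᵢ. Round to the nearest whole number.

N ≈ 651

Marked at large before each occasion: Mᵢ = Σⱼ<ᵢ (Cⱼ − Rⱼ) → M1=0, M2=94, M3=155, M4=296, M5=379, M6=438
Σ MᵢCᵢ = 0·94 + 94·72 + 155·185 + 296·155 + 379·139 + 438·82 = 0 + 6768 + 28675 + 45880 + 52681 + 35916 = 169920
Σ Rᵢ = 0 + 11 + 44 + 72 + 80 + 54 = 261
N̂ = 169920 / 261 ≈ 651.0 → 651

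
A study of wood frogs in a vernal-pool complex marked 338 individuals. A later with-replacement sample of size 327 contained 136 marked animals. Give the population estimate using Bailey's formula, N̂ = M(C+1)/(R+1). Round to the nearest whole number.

N̂ = 338·(327+1)/(136+1) = 338·328/137 = 110864/137 ≈ 809.2 → 809

N ≈ 809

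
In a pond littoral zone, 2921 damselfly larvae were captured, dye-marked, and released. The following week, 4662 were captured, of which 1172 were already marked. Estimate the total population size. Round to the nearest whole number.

N = (2921 × 4662) / 1172 = 13617702 / 1172 ≈ 11619.2 → 11619

N ≈ 11,619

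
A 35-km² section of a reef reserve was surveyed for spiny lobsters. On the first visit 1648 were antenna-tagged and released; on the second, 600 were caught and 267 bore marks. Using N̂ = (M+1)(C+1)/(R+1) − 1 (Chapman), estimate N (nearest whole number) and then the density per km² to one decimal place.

density ≈ 105.6 spiny lobsters per km²

N̂ = 1649·601/268 − 1 = 991049/268 − 1 ≈ 3696.9 → 3697
Density = N̂ / area = 3697 / 35 ≈ 105.63 → 105.6 per km²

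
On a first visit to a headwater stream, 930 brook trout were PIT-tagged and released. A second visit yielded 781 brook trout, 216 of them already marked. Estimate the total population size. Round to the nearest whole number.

N = (930 × 781) / 216 = 726330 / 216 ≈ 3362.6 → 3363

N ≈ 3363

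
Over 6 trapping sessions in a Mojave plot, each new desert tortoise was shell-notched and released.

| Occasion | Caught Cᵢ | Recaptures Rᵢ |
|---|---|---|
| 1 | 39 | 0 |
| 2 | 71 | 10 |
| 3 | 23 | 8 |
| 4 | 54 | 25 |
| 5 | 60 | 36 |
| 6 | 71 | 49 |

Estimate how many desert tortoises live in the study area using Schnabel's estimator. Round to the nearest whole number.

Marked at large before each occasion: Mᵢ = Σⱼ<ᵢ (Cⱼ − Rⱼ) → M1=0, M2=39, M3=100, M4=115, M5=144, M6=168
Σ MᵢCᵢ = 0·39 + 39·71 + 100·23 + 115·54 + 144·60 + 168·71 = 0 + 2769 + 2300 + 6210 + 8640 + 11928 = 31847
Σ Rᵢ = 0 + 10 + 8 + 25 + 36 + 49 = 128
N̂ = 31847 / 128 ≈ 248.8 → 249

N ≈ 249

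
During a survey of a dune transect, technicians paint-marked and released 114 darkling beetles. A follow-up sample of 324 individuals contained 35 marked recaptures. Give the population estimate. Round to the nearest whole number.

N ≈ 1055

The marked fraction in the recapture sample should equal the marked fraction in the population: 35/324 = 114/N.
N = (114 × 324) / 35 = 36936 / 35 ≈ 1055.3 → 1055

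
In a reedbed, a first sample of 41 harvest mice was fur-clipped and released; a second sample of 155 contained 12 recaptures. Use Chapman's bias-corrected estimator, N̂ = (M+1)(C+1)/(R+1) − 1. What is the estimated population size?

N̂ = (41+1)(155+1)/(12+1) − 1 = 42·156/13 − 1
= 6552/13 − 1 = 504 − 1 = 503

N = 503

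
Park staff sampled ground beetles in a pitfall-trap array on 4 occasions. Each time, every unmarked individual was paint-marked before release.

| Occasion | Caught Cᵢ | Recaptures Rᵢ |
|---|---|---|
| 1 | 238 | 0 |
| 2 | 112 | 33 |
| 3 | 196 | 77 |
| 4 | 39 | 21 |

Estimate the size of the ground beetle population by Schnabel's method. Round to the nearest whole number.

Marked at large before each occasion: Mᵢ = Σⱼ<ᵢ (Cⱼ − Rⱼ) → M1=0, M2=238, M3=317, M4=436
Σ MᵢCᵢ = 0·238 + 238·112 + 317·196 + 436·39 = 0 + 26656 + 62132 + 17004 = 105792
Σ Rᵢ = 0 + 33 + 77 + 21 = 131
N̂ = 105792 / 131 ≈ 807.6 → 808

N ≈ 808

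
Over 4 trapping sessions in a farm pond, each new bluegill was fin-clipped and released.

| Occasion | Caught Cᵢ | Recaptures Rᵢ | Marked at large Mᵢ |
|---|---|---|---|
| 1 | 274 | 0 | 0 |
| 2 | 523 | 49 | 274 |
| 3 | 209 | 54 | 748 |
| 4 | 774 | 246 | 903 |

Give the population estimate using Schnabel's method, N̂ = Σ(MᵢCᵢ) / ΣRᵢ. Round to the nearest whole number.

N ≈ 2861

Σ MᵢCᵢ = 0·274 + 274·523 + 748·209 + 903·774 = 0 + 143302 + 156332 + 698922 = 998556
Σ Rᵢ = 0 + 49 + 54 + 246 = 349
N̂ = 998556 / 349 ≈ 2861.2 → 2861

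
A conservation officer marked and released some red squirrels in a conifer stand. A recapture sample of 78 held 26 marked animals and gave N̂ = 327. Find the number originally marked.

From N = M·C/R: M = N·R / C = 327·26 / 78 = 8502 / 78 = 109.

M = 109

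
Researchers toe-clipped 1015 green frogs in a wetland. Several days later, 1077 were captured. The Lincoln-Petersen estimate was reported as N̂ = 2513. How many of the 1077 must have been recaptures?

From N = M·C/R: R = M·C / N = 1015·1077 / 2513 = 1093155 / 2513 = 435.

R = 435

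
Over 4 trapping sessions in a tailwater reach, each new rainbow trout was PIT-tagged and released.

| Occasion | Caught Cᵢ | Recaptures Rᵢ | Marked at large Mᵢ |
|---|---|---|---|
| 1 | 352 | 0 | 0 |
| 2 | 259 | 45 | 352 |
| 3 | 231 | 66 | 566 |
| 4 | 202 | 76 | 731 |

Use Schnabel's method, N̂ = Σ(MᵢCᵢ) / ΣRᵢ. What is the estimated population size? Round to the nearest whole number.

N ≈ 1976

Σ MᵢCᵢ = 0·352 + 352·259 + 566·231 + 731·202 = 0 + 91168 + 130746 + 147662 = 369576
Σ Rᵢ = 0 + 45 + 66 + 76 = 187
N̂ = 369576 / 187 ≈ 1976.3 → 1976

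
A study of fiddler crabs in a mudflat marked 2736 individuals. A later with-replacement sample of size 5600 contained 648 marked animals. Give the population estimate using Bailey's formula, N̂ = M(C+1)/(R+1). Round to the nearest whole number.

N̂ = 2736·(5600+1)/(648+1) = 2736·5601/649 = 15324336/649 ≈ 23612.2 → 23612

N ≈ 23,612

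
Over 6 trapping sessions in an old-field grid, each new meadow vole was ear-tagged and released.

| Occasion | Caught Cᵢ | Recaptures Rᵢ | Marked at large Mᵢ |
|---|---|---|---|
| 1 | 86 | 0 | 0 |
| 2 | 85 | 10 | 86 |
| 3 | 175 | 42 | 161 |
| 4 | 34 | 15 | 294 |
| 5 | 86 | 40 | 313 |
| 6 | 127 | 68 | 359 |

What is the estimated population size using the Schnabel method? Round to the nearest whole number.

N ≈ 674

Σ MᵢCᵢ = 0·86 + 86·85 + 161·175 + 294·34 + 313·86 + 359·127 = 0 + 7310 + 28175 + 9996 + 26918 + 45593 = 117992
Σ Rᵢ = 0 + 10 + 42 + 15 + 40 + 68 = 175
N̂ = 117992 / 175 ≈ 674.2 → 674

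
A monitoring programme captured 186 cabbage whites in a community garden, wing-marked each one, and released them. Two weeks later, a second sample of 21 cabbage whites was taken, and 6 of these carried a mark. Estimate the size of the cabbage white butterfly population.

N = 651

N = (186 × 21) / 6 = 3906 / 6 = 651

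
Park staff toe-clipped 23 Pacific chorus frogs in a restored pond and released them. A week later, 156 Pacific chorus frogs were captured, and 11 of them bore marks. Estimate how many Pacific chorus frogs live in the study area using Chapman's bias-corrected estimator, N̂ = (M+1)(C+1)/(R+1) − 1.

N̂ = (23+1)(156+1)/(11+1) − 1 = 24·157/12 − 1
= 3768/12 − 1 = 314 − 1 = 313

N = 313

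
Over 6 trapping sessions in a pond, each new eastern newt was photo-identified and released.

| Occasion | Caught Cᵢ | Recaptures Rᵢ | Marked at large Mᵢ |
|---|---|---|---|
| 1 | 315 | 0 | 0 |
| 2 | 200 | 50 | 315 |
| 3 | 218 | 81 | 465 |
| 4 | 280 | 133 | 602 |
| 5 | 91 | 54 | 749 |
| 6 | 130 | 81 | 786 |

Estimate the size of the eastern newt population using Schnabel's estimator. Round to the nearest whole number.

N ≈ 1261

Σ MᵢCᵢ = 0·315 + 315·200 + 465·218 + 602·280 + 749·91 + 786·130 = 0 + 63000 + 101370 + 168560 + 68159 + 102180 = 503269
Σ Rᵢ = 0 + 50 + 81 + 133 + 54 + 81 = 399
N̂ = 503269 / 399 ≈ 1261.3 → 1261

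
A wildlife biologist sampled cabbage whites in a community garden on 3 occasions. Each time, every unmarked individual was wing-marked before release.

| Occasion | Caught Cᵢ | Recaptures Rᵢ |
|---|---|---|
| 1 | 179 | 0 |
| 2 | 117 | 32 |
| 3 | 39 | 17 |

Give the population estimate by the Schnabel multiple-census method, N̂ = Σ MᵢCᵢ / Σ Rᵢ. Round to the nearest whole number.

Marked at large before each occasion: Mᵢ = Σⱼ<ᵢ (Cⱼ − Rⱼ) → M1=0, M2=179, M3=264
Σ MᵢCᵢ = 0·179 + 179·117 + 264·39 = 0 + 20943 + 10296 = 31239
Σ Rᵢ = 0 + 32 + 17 = 49
N̂ = 31239 / 49 ≈ 637.5 → 638

N ≈ 638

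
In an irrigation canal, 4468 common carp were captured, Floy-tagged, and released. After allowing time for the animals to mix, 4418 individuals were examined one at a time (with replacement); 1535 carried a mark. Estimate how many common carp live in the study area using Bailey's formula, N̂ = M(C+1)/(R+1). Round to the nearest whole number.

N ≈ 12,854

N̂ = 4468·(4418+1)/(1535+1) = 4468·4419/1536 = 19744092/1536 ≈ 12854.2 → 12854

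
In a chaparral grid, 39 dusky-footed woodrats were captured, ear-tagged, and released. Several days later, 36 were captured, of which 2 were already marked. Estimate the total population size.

N = 702

N = (39 × 36) / 2 = 1404 / 2 = 702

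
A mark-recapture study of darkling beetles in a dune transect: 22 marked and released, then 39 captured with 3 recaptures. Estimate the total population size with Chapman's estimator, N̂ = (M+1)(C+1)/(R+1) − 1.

N = 229

N̂ = (22+1)(39+1)/(3+1) − 1 = 23·40/4 − 1
= 920/4 − 1 = 230 − 1 = 229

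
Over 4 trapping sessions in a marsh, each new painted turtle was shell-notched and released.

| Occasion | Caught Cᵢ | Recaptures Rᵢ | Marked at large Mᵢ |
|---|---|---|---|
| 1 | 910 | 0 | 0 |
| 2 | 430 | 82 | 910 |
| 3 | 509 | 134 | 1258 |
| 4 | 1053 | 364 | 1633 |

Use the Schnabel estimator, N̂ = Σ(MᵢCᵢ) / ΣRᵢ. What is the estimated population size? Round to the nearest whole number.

Σ MᵢCᵢ = 0·910 + 910·430 + 1258·509 + 1633·1053 = 0 + 391300 + 640322 + 1719549 = 2751171
Σ Rᵢ = 0 + 82 + 134 + 364 = 580
N̂ = 2751171 / 580 ≈ 4743.4 → 4743

N ≈ 4743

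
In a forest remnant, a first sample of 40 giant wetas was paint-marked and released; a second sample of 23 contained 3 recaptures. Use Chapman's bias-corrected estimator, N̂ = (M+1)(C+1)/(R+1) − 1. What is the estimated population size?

N = 245

N̂ = (40+1)(23+1)/(3+1) − 1 = 41·24/4 − 1
= 984/4 − 1 = 246 − 1 = 245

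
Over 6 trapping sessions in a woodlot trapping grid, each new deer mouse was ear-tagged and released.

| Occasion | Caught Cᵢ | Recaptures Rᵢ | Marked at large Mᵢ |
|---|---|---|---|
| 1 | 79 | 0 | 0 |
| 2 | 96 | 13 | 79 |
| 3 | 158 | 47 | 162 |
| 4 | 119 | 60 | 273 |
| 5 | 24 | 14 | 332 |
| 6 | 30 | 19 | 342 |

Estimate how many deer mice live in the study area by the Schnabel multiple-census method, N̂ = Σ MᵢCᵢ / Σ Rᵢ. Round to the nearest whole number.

Σ MᵢCᵢ = 0·79 + 79·96 + 162·158 + 273·119 + 332·24 + 342·30 = 0 + 7584 + 25596 + 32487 + 7968 + 10260 = 83895
Σ Rᵢ = 0 + 13 + 47 + 60 + 14 + 19 = 153
N̂ = 83895 / 153 ≈ 548.3 → 548

N ≈ 548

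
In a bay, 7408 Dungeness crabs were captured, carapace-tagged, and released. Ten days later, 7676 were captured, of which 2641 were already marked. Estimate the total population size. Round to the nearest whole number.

N ≈ 21,531

The marked fraction in the recapture sample should equal the marked fraction in the population: 2641/7676 = 7408/N.
N = (7408 × 7676) / 2641 = 56863808 / 2641 ≈ 21531.2 → 21531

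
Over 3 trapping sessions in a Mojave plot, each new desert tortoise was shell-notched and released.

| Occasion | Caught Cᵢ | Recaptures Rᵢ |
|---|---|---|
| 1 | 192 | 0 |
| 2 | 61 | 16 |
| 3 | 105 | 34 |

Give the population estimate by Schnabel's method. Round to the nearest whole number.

N ≈ 732

Marked at large before each occasion: Mᵢ = Σⱼ<ᵢ (Cⱼ − Rⱼ) → M1=0, M2=192, M3=237
Σ MᵢCᵢ = 0·192 + 192·61 + 237·105 = 0 + 11712 + 24885 = 36597
Σ Rᵢ = 0 + 16 + 34 = 50
N̂ = 36597 / 50 ≈ 731.9 → 732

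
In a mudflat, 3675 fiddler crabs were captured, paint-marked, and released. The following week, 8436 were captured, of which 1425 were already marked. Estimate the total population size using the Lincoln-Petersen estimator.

N = 21,756

N = (3675 × 8436) / 1425 = 31002300 / 1425 = 21756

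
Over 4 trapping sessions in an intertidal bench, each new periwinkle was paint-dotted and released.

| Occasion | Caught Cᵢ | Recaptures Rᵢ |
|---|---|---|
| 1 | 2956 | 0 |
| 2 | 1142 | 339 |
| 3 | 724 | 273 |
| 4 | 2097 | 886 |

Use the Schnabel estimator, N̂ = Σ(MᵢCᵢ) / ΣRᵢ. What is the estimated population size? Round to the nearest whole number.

Marked at large before each occasion: Mᵢ = Σⱼ<ᵢ (Cⱼ − Rⱼ) → M1=0, M2=2956, M3=3759, M4=4210
Σ MᵢCᵢ = 0·2956 + 2956·1142 + 3759·724 + 4210·2097 = 0 + 3375752 + 2721516 + 8828370 = 14925638
Σ Rᵢ = 0 + 339 + 273 + 886 = 1498
N̂ = 14925638 / 1498 ≈ 9963.7 → 9964

N ≈ 9964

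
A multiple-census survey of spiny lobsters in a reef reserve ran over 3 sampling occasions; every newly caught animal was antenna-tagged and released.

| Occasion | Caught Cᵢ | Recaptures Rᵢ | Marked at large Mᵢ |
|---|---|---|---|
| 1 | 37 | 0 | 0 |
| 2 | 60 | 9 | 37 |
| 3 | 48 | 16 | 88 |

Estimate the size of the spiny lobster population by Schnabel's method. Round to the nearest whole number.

Σ MᵢCᵢ = 0·37 + 37·60 + 88·48 = 0 + 2220 + 4224 = 6444
Σ Rᵢ = 0 + 9 + 16 = 25
N̂ = 6444 / 25 ≈ 257.8 → 258

N ≈ 258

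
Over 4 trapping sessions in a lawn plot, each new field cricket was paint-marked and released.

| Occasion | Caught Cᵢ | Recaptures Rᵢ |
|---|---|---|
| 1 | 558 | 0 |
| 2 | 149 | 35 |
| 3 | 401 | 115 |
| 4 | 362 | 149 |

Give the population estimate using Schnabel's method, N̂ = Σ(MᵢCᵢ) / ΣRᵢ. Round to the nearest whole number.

Marked at large before each occasion: Mᵢ = Σⱼ<ᵢ (Cⱼ − Rⱼ) → M1=0, M2=558, M3=672, M4=958
Σ MᵢCᵢ = 0·558 + 558·149 + 672·401 + 958·362 = 0 + 83142 + 269472 + 346796 = 699410
Σ Rᵢ = 0 + 35 + 115 + 149 = 299
N̂ = 699410 / 299 ≈ 2339.2 → 2339

N ≈ 2339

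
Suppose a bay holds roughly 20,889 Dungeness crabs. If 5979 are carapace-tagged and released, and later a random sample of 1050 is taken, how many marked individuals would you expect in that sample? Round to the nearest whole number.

expected recaptures ≈ 301

Expected recaptures E[R] = M·C / N.
E[R] = 5979 × 1050 / 20889 = 6277950 / 20889 ≈ 300.5 → 301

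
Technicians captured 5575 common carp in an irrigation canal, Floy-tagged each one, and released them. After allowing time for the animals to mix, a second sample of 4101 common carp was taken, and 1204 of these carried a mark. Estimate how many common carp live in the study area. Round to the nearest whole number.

Lincoln-Petersen assumes M/N = R/C, so N = M·C / R.
N = (5575 × 4101) / 1204 = 22863075 / 1204 ≈ 18989.3 → 18989

N ≈ 18,989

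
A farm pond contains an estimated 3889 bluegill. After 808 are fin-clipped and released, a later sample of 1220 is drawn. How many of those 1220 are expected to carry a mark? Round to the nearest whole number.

expected recaptures ≈ 253

The marked fraction of the population is 808/3889, so in a sample of 1220 expect C·(M/N) marked.
E[R] = 808 × 1220 / 3889 = 985760 / 3889 ≈ 253.47 → 253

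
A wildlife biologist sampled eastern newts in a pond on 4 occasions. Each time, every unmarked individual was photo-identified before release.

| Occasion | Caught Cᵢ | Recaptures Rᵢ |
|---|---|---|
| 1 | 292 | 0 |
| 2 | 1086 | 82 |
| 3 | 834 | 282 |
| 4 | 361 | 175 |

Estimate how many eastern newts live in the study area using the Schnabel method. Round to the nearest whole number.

Marked at large before each occasion: Mᵢ = Σⱼ<ᵢ (Cⱼ − Rⱼ) → M1=0, M2=292, M3=1296, M4=1848
Σ MᵢCᵢ = 0·292 + 292·1086 + 1296·834 + 1848·361 = 0 + 317112 + 1080864 + 667128 = 2065104
Σ Rᵢ = 0 + 82 + 282 + 175 = 539
N̂ = 2065104 / 539 ≈ 3831.4 → 3831

N ≈ 3831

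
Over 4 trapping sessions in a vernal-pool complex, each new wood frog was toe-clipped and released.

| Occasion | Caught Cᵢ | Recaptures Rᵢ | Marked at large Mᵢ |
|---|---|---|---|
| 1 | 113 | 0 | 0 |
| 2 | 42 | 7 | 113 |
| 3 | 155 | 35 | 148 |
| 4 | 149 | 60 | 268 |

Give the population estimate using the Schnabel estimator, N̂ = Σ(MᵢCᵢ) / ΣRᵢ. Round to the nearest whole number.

Σ MᵢCᵢ = 0·113 + 113·42 + 148·155 + 268·149 = 0 + 4746 + 22940 + 39932 = 67618
Σ Rᵢ = 0 + 7 + 35 + 60 = 102
N̂ = 67618 / 102 ≈ 662.9 → 663

N ≈ 663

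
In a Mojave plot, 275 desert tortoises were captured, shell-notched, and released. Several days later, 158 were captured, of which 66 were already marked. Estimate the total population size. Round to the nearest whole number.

N ≈ 658

Lincoln-Petersen assumes M/N = R/C, so N = M·C / R.
N = (275 × 158) / 66 = 43450 / 66 ≈ 658.3 → 658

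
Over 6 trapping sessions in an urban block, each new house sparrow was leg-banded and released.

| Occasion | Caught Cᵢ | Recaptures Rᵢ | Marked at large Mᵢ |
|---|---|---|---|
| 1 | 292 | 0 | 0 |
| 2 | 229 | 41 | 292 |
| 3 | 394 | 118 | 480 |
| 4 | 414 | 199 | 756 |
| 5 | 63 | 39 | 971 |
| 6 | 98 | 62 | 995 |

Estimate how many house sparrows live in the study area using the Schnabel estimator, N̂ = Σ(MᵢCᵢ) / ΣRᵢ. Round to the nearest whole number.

Σ MᵢCᵢ = 0·292 + 292·229 + 480·394 + 756·414 + 971·63 + 995·98 = 0 + 66868 + 189120 + 312984 + 61173 + 97510 = 727655
Σ Rᵢ = 0 + 41 + 118 + 199 + 39 + 62 = 459
N̂ = 727655 / 459 ≈ 1585.3 → 1585

N ≈ 1585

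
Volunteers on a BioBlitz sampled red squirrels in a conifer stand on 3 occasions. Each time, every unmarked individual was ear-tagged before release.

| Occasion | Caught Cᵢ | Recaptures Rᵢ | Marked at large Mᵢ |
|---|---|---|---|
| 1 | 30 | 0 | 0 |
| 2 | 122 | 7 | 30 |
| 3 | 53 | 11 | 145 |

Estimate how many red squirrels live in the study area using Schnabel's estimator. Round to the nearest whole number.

Σ MᵢCᵢ = 0·30 + 30·122 + 145·53 = 0 + 3660 + 7685 = 11345
Σ Rᵢ = 0 + 7 + 11 = 18
N̂ = 11345 / 18 ≈ 630.3 → 630

N ≈ 630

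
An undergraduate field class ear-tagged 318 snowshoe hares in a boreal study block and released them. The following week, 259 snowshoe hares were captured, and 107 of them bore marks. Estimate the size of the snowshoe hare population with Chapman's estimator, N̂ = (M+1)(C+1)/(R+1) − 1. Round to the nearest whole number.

N ≈ 767

N̂ = (318+1)(259+1)/(107+1) − 1 = 319·260/108 − 1
= 82940/108 − 1 ≈ 768.0 − 1 ≈ 767.0 → 767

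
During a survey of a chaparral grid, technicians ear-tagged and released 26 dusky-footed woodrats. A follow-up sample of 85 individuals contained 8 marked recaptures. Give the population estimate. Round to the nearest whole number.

The marked fraction in the recapture sample should equal the marked fraction in the population: 8/85 = 26/N.
N = (26 × 85) / 8 = 2210 / 8 ≈ 276.2 → 276

N ≈ 276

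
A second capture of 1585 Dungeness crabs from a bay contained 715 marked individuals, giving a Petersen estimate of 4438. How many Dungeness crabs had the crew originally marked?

From N = M·C/R: M = N·R / C = 4438·715 / 1585 = 3173170 / 1585 = 2002.

M = 2002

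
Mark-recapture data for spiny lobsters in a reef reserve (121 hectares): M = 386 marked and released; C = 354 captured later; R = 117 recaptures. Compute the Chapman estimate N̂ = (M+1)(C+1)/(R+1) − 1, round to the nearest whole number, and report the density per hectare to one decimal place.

N̂ = 387·355/118 − 1 = 137385/118 − 1 ≈ 1163.3 → 1163
Density = N̂ / area = 1163 / 121 ≈ 9.61 → 9.6 per hectare

density ≈ 9.6 spiny lobsters per hectare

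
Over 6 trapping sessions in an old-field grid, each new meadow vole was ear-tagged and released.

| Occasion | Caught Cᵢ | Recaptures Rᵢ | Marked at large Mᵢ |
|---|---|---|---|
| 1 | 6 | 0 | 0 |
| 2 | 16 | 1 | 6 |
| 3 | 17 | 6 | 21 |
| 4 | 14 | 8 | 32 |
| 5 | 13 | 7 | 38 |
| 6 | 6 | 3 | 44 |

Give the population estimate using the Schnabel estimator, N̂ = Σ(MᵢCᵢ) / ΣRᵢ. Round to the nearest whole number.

N ≈ 66

Σ MᵢCᵢ = 0·6 + 6·16 + 21·17 + 32·14 + 38·13 + 44·6 = 0 + 96 + 357 + 448 + 494 + 264 = 1659
Σ Rᵢ = 0 + 1 + 6 + 8 + 7 + 3 = 25
N̂ = 1659 / 25 ≈ 66.4 → 66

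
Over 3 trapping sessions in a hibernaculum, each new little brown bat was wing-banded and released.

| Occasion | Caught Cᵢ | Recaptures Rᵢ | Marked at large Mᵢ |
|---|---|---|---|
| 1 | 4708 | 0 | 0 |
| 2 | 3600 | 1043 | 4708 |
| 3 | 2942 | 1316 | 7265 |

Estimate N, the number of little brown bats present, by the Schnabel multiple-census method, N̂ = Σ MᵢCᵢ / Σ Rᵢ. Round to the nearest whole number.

N ≈ 16,245

Σ MᵢCᵢ = 0·4708 + 4708·3600 + 7265·2942 = 0 + 16948800 + 21373630 = 38322430
Σ Rᵢ = 0 + 1043 + 1316 = 2359
N̂ = 38322430 / 2359 ≈ 16245.2 → 16245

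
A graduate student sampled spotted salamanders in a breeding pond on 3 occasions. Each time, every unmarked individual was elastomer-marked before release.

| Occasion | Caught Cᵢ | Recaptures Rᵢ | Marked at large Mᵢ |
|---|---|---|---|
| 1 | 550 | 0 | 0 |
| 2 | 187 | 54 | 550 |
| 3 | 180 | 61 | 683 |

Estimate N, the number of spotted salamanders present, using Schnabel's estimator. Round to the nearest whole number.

N ≈ 1963

Σ MᵢCᵢ = 0·550 + 550·187 + 683·180 = 0 + 102850 + 122940 = 225790
Σ Rᵢ = 0 + 54 + 61 = 115
N̂ = 225790 / 115 ≈ 1963.4 → 1963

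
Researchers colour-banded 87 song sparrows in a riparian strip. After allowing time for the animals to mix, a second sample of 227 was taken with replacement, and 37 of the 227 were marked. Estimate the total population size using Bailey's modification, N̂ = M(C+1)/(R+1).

N = 522

N̂ = 87·(227+1)/(37+1) = 87·228/38 = 19836/38 = 522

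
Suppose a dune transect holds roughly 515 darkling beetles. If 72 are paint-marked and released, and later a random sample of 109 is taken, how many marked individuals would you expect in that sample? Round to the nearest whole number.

expected recaptures ≈ 15

Expected recaptures E[R] = M·C / N.
E[R] = 72 × 109 / 515 = 7848 / 515 ≈ 15.2 → 15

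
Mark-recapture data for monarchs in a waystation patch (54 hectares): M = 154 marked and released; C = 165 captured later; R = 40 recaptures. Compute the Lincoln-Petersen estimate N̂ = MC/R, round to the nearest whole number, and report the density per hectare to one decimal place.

N̂ = 154·165/40 = 25410/40 ≈ 635.2 → 635
Density = N̂ / area = 635 / 54 ≈ 11.76 → 11.8 per hectare

density ≈ 11.8 monarchs per hectare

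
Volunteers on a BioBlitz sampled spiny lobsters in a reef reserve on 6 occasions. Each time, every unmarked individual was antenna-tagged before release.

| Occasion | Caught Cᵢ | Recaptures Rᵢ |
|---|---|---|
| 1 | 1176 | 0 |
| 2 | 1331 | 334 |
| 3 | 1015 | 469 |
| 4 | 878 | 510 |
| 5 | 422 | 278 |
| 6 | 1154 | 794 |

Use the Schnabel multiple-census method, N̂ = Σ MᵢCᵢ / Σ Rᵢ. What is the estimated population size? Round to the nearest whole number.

N ≈ 4692

Marked at large before each occasion: Mᵢ = Σⱼ<ᵢ (Cⱼ − Rⱼ) → M1=0, M2=1176, M3=2173, M4=2719, M5=3087, M6=3231
Σ MᵢCᵢ = 0·1176 + 1176·1331 + 2173·1015 + 2719·878 + 3087·422 + 3231·1154 = 0 + 1565256 + 2205595 + 2387282 + 1302714 + 3728574 = 11189421
Σ Rᵢ = 0 + 334 + 469 + 510 + 278 + 794 = 2385
N̂ = 11189421 / 2385 ≈ 4691.6 → 4692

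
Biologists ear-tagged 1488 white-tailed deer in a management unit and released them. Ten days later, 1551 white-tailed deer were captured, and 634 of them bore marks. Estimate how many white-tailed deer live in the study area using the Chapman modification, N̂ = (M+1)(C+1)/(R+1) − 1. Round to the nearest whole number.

N̂ = (1488+1)(1551+1)/(634+1) − 1 = 1489·1552/635 − 1
= 2310928/635 − 1 ≈ 3639.3 − 1 ≈ 3638.3 → 3638

N ≈ 3638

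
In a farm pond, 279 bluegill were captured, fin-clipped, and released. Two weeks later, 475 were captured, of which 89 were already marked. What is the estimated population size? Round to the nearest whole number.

N = (279 × 475) / 89 = 132525 / 89 ≈ 1489.0 → 1489

N ≈ 1489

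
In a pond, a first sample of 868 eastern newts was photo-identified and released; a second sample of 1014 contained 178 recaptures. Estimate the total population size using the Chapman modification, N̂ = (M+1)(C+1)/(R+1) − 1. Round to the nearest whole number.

N̂ = (868+1)(1014+1)/(178+1) − 1 = 869·1015/179 − 1
= 882035/179 − 1 ≈ 4927.6 − 1 ≈ 4926.6 → 4927

N ≈ 4927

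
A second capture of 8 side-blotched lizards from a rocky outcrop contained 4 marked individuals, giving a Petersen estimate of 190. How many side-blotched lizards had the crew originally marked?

From N = M·C/R: M = N·R / C = 190·4 / 8 = 760 / 8 = 95.

M = 95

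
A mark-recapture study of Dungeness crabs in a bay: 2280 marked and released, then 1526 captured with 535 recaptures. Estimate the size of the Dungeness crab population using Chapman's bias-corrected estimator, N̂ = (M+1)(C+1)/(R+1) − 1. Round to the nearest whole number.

N̂ = (2280+1)(1526+1)/(535+1) − 1 = 2281·1527/536 − 1
= 3483087/536 − 1 ≈ 6498.3 − 1 ≈ 6497.3 → 6497

N ≈ 6497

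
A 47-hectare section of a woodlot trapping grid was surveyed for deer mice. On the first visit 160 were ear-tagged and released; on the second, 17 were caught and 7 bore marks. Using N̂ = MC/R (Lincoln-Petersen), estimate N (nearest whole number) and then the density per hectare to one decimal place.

N̂ = 160·17/7 = 2720/7 ≈ 388.6 → 389
Density = N̂ / area = 389 / 47 ≈ 8.28 → 8.3 per hectare

density ≈ 8.3 deer mice per hectare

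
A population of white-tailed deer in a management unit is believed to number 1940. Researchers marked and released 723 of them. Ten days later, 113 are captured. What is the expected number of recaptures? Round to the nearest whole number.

expected recaptures ≈ 42

Expected recaptures E[R] = M·C / N.
E[R] = 723 × 113 / 1940 = 81699 / 1940 ≈ 42.1 → 42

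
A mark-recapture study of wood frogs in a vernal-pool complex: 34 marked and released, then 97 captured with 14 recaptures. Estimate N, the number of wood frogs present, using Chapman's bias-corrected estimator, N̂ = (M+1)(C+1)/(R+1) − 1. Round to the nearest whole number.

N ≈ 228

N̂ = (34+1)(97+1)/(14+1) − 1 = 35·98/15 − 1
= 3430/15 − 1 ≈ 228.7 − 1 ≈ 227.7 → 228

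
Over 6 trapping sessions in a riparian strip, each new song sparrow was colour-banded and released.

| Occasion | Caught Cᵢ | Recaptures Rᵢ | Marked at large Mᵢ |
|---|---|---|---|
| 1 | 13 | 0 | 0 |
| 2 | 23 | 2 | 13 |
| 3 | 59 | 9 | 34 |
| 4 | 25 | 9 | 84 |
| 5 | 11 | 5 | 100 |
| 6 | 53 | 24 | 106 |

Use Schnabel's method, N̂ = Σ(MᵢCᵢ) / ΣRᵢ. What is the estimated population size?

Σ MᵢCᵢ = 0·13 + 13·23 + 34·59 + 84·25 + 100·11 + 106·53 = 0 + 299 + 2006 + 2100 + 1100 + 5618 = 11123
Σ Rᵢ = 0 + 2 + 9 + 9 + 5 + 24 = 49
N̂ = 11123 / 49 = 227

N = 227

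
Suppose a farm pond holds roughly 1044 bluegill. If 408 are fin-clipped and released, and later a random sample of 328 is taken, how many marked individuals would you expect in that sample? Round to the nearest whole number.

Expected recaptures E[R] = M·C / N.
E[R] = 408 × 328 / 1044 = 133824 / 1044 ≈ 128.2 → 128

expected recaptures ≈ 128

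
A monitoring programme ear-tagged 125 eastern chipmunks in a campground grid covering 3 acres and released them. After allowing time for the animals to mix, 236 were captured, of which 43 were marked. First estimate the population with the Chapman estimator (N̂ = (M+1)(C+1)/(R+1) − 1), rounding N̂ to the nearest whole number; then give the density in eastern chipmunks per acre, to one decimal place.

N̂ = 126·237/44 − 1 = 29862/44 − 1 ≈ 677.7 → 678
Density = N̂ / area = 678 / 3 = 226.0 per acre

density ≈ 226.0 eastern chipmunks per acre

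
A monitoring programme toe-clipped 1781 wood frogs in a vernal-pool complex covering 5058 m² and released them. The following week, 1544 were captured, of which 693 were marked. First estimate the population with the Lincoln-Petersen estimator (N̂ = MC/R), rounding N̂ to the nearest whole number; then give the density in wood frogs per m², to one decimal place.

density ≈ 0.8 wood frogs per m²

N̂ = 1781·1544/693 = 2749864/693 ≈ 3968.1 → 3968
Density = N̂ / area = 3968 / 5058 ≈ 0.78 → 0.8 per m²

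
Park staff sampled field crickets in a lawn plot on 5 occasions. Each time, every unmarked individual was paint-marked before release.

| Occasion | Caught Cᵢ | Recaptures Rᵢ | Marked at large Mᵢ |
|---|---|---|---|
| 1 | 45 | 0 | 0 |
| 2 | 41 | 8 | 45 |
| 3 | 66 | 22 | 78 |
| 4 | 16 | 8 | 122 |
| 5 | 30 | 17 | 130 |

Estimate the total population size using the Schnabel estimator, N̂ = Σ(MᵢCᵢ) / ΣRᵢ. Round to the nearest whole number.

N ≈ 234

Σ MᵢCᵢ = 0·45 + 45·41 + 78·66 + 122·16 + 130·30 = 0 + 1845 + 5148 + 1952 + 3900 = 12845
Σ Rᵢ = 0 + 8 + 22 + 8 + 17 = 55
N̂ = 12845 / 55 ≈ 233.5 → 234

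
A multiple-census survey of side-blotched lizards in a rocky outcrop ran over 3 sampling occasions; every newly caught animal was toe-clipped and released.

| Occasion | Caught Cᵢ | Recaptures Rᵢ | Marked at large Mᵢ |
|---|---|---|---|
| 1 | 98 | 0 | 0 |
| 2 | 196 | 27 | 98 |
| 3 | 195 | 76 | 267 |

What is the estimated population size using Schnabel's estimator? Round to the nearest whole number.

Σ MᵢCᵢ = 0·98 + 98·196 + 267·195 = 0 + 19208 + 52065 = 71273
Σ Rᵢ = 0 + 27 + 76 = 103
N̂ = 71273 / 103 ≈ 692.0 → 692

N ≈ 692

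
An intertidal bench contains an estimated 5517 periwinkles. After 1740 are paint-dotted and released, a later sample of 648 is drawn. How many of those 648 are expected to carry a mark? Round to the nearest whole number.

The marked fraction of the population is 1740/5517, so in a sample of 648 expect C·(M/N) marked.
E[R] = 1740 × 648 / 5517 = 1127520 / 5517 ≈ 204.4 → 204

expected recaptures ≈ 204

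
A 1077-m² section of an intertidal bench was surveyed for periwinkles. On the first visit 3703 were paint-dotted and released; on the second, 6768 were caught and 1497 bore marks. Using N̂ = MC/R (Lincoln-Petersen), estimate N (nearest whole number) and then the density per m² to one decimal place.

density ≈ 15.5 periwinkles per m²

N̂ = 3703·6768/1497 = 25061904/1497 ≈ 16741.4 → 16741
Density = N̂ / area = 16741 / 1077 ≈ 15.54 → 15.5 per m²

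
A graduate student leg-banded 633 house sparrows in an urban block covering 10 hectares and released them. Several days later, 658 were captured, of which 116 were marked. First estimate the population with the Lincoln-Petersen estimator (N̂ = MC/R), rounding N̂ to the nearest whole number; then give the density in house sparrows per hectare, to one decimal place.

N̂ = 633·658/116 = 416514/116 ≈ 3590.6 → 3591
Density = N̂ / area = 3591 / 10 ≈ 359.10 → 359.1 per hectare

density ≈ 359.1 house sparrows per hectare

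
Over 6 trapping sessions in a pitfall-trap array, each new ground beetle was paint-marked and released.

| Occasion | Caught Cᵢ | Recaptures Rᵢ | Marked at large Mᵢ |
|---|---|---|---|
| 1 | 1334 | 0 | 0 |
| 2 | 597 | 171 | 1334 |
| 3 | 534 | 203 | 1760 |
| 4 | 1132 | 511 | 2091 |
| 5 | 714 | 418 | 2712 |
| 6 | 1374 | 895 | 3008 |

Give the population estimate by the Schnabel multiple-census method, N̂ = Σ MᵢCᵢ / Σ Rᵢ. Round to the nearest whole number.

N ≈ 4628

Σ MᵢCᵢ = 0·1334 + 1334·597 + 1760·534 + 2091·1132 + 2712·714 + 3008·1374 = 0 + 796398 + 939840 + 2367012 + 1936368 + 4132992 = 10172610
Σ Rᵢ = 0 + 171 + 203 + 511 + 418 + 895 = 2198
N̂ = 10172610 / 2198 ≈ 4628.1 → 4628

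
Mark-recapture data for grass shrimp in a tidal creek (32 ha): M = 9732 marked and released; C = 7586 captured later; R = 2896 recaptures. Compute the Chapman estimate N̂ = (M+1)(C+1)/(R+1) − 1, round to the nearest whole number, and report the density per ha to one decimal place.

density ≈ 796.5 grass shrimp per ha

N̂ = 9733·7587/2897 − 1 = 73844271/2897 − 1 ≈ 25488.9 → 25489
Density = N̂ / area = 25489 / 32 ≈ 796.53 → 796.5 per ha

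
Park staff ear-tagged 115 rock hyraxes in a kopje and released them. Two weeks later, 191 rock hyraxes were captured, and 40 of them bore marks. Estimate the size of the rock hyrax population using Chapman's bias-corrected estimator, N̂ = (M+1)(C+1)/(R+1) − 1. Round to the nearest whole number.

N ≈ 542

N̂ = (115+1)(191+1)/(40+1) − 1 = 116·192/41 − 1
= 22272/41 − 1 ≈ 543.2 − 1 ≈ 542.2 → 542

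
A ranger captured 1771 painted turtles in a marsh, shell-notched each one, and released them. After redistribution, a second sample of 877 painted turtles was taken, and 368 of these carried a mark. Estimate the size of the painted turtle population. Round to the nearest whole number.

N = (1771 × 877) / 368 = 1553167 / 368 ≈ 4220.6 → 4221

N ≈ 4221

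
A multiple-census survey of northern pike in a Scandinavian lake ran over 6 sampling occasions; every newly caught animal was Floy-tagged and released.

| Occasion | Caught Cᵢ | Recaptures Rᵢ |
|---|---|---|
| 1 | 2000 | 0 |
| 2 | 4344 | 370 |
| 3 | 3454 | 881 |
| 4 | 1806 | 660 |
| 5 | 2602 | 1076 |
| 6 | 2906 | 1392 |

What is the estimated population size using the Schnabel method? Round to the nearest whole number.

Marked at large before each occasion: Mᵢ = Σⱼ<ᵢ (Cⱼ − Rⱼ) → M1=0, M2=2000, M3=5974, M4=8547, M5=9693, M6=11219
Σ MᵢCᵢ = 0·2000 + 2000·4344 + 5974·3454 + 8547·1806 + 9693·2602 + 11219·2906 = 0 + 8688000 + 20634196 + 15435882 + 25221186 + 32602414 = 102581678
Σ Rᵢ = 0 + 370 + 881 + 660 + 1076 + 1392 = 4379
N̂ = 102581678 / 4379 ≈ 23425.8 → 23426

N ≈ 23,426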